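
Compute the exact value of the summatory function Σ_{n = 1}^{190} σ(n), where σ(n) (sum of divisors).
Σ_{n ≤ 190} σ(n) = 29790

Compute σ(n) for each 1 ≤ n ≤ 190: σ(1) = 1, σ(2) = 3, σ(3) = 4, σ(4) = 7, σ(5) = 6, σ(6) = 12, σ(7) = 8, σ(8) = 15, σ(9) = 13, σ(10) = 18, σ(11) = 12, σ(12) = 28, σ(13) = 14, σ(14) = 24, σ(15) = 24, σ(16) = 31, σ(17) = 18, σ(18) = 39, σ(19) = 20, σ(20) = 42, σ(21) = 32, σ(22) = 36, σ(23) = 24, σ(24) = 60, σ(25) = 31, σ(26) = 42, σ(27) = 40, σ(28) = 56, σ(29) = 30, σ(30) = 72, σ(31) = 32, σ(32) = 63, σ(33) = 48, σ(34) = 54, σ(35) = 48, σ(36) = 91, σ(37) = 38, σ(38) = 60, σ(39) = 56, σ(40) = 90, σ(41) = 42, σ(42) = 96, σ(43) = 44, σ(44) = 84, σ(45) = 78, σ(46) = 72, σ(47) = 48, σ(48) = 124, σ(49) = 57, σ(50) = 93, σ(51) = 72, σ(52) = 98, σ(53) = 54, σ(54) = 120, σ(55) = 72, σ(56) = 120, σ(57) = 80, σ(58) = 90, σ(59) = 60, σ(60) = 168, σ(61) = 62, σ(62) = 96, σ(63) = 104, σ(64) = 127, σ(65) = 84, σ(66) = 144, σ(67) = 68, σ(68) = 126, σ(69) = 96, σ(70) = 144, σ(71) = 72, σ(72) = 195, σ(73) = 74, σ(74) = 114, σ(75) = 124, σ(76) = 140, σ(77) = 96, σ(78) = 168, σ(79) = 80, σ(80) = 186, σ(81) = 121, σ(82) = 126, σ(83) = 84, σ(84) = 224, σ(85) = 108, σ(86) = 132, σ(87) = 120, σ(88) = 180, σ(89) = 90, σ(90) = 234, σ(91) = 112, σ(92) = 168, σ(93) = 128, σ(94) = 144, σ(95) = 120, σ(96) = 252, σ(97) = 98, σ(98) = 171, σ(99) = 156, σ(100) = 217, σ(101) = 102, σ(102) = 216, σ(103) = 104, σ(104) = 210, σ(105) = 192, σ(106) = 162, σ(107) = 108, σ(108) = 280, σ(109) = 110, σ(110) = 216, σ(111) = 152, σ(112) = 248, σ(113) = 114, σ(114) = 240, σ(115) = 144, σ(116) = 210, σ(117) = 182, σ(118) = 180, σ(119) = 144, σ(120) = 360, σ(121) = 133, σ(122) = 186, σ(123) = 168, σ(124) = 224, σ(125) = 156, σ(126) = 312, σ(127) = 128, σ(128) = 255, σ(129) = 176, σ(130) = 252, σ(131) = 132, σ(132) = 336, σ(133) = 160, σ(134) = 204, σ(135) = 240, σ(136) = 270, σ(137) = 138, σ(138) = 288, σ(139) = 140, σ(140) = 336, σ(141) = 192, σ(142) = 216, σ(143) = 168, σ(144) = 403, σ(145) = 180, σ(146) = 222, σ(147) = 228, σ(148) = 266, σ(149) = 150, σ(150) = 372, σ(151) = 152, σ(152) = 300, σ(153) = 234, σ(154) = 288, σ(155) = 192, σ(156) = 392, σ(157) = 158, σ(158) = 240, σ(159) = 216, σ(160) = 378, σ(161) = 192, σ(162) = 363, σ(163) = 164, σ(164) = 294, σ(165) = 288, σ(166) = 252, σ(167) = 168, σ(168) = 480, σ(169) = 183, σ(170) = 324, σ(171) = 260, σ(172) = 308, σ(173) = 174, σ(174) = 360, σ(175) = 248, σ(176) = 372, σ(177) = 240, σ(178) = 270, σ(179) = 180, σ(180) = 546, σ(181) = 182, σ(182) = 336, σ(183) = 248, σ(184) = 360, σ(185) = 228, σ(186) = 384, σ(187) = 216, σ(188) = 336, σ(189) = 320, σ(190) = 360. Summing all 190 values: 29790. (Average order: Σ_{n ≤ x} σ(n) ~ (π²/12) x². For x = 190, (π²/12)·190² ≈ 29691.06.)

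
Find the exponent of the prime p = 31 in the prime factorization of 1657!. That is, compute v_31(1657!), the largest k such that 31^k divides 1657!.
v_31(1657!) = 54

Legendre's formula: v_p(n!) = Σ_{k ≥ 1} ⌊n / p^k⌋. For p = 31, n = 1657, the terms are:
  ⌊1657/31^1⌋ = ⌊1657/31⌋ = 53
  ⌊1657/31^2⌋ = ⌊1657/961⌋ = 1
(the next term ⌊1657/31^3⌋ = 0, terminating the sum). Summing: v_31(1657!) = 53 + 1 = 54.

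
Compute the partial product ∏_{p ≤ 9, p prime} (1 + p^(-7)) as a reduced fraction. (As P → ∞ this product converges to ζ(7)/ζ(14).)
∏ = 31528037707363/31268898281250

The primes p ≤ 9 are [2, 3, 5, 7]. For each, (1 + 1/p^7) = (p^7 + 1)/p^7. Multiplying these fractions over p ∈ [2, 3, 5, 7] gives 31528037707363/31268898281250. (In the limit P → ∞ this tends to ζ(7)/ζ(14).)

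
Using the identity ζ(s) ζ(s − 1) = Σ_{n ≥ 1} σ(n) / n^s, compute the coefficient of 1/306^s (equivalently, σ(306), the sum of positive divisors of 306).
σ(306) = 702

In the product (Σ m^0/m^s)(Σ k / k^s) = Σ (Σ_{d | n} d) / n^s, the coefficient of 1/n^s is σ(n) = Σ_{d | n} d. For n = 306, divisors are [1, 2, 3, 6, 9, 17, 18, 34, 51, 102, 153, 306]; summing: σ(306) = 702.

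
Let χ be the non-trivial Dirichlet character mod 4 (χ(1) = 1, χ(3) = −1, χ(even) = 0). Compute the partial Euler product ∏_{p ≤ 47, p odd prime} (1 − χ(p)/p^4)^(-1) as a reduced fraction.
∏ = 424022009220093808147330044599350686845258380222853/428762185161728930691534489551822091105495385374720

The odd primes p ≤ 47 are [3, 5, 7, 11, 13, 17, 19, 23, 29, 31, 37, 41, 43, 47]. For each, χ(p) = 1 if p ≡ 1 mod 4, χ(p) = −1 if p ≡ 3 mod 4. Taking (1 − χ(p)/p^4)^(-1) = p^4/(p^4 − χ(p)): (1 − (-1)/3^4)^(-1) · (1 − (1)/5^4)^(-1) · (1 − (-1)/7^4)^(-1) · (1 − (-1)/11^4)^(-1) · (1 − (1)/13^4)^(-1) · (1 − (1)/17^4)^(-1) · (1 − (-1)/19^4)^(-1) · (1 − (-1)/23^4)^(-1) · (1 − (1)/29^4)^(-1) · (1 − (-1)/31^4)^(-1) · (1 − (1)/37^4)^(-1) · (1 − (1)/41^4)^(-1) · (1 − (-1)/43^4)^(-1) · (1 − (-1)/47^4)^(-1) = 424022009220093808147330044599350686845258380222853/428762185161728930691534489551822091105495385374720.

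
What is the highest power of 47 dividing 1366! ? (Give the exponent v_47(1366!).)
v_47(1366!) = 29

Legendre's formula: v_p(n!) = Σ_{k ≥ 1} ⌊n / p^k⌋. For p = 47, n = 1366, the terms are:
  ⌊1366/47^1⌋ = ⌊1366/47⌋ = 29
(the next term ⌊1366/47^2⌋ = 0, terminating the sum). Summing: v_47(1366!) = 29 = 29.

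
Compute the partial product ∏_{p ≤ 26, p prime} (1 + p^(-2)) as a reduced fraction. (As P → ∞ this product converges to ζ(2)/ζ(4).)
∏ = 3394003400000/2252055594789

The primes p ≤ 26 are [2, 3, 5, 7, 11, 13, 17, 19, 23]. For each, (1 + 1/p^2) = (p^2 + 1)/p^2. Multiplying these fractions over p ∈ [2, 3, 5, 7, 11, 13, 17, 19, 23] gives 3394003400000/2252055594789. (In the limit P → ∞ this tends to ζ(2)/ζ(4).)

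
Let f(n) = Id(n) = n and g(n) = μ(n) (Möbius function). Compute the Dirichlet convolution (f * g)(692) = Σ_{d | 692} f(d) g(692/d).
(Id * μ)(692) = 344

Divisors of 692: [1, 2, 4, 173, 346, 692]. For each d | 692:
  d = 1: Id(1) · μ(692/1) = 1 · 0 = 0
  d = 2: Id(2) · μ(692/2) = 2 · 1 = 2
  d = 4: Id(4) · μ(692/4) = 4 · -1 = -4
  d = 173: Id(173) · μ(692/173) = 173 · 0 = 0
  d = 346: Id(346) · μ(692/346) = 346 · -1 = -346
  d = 692: Id(692) · μ(692/692) = 692 · 1 = 692
Summing: (Id * μ)(692) = 0 + 2 + -4 + 0 + -346 + 692 = 344.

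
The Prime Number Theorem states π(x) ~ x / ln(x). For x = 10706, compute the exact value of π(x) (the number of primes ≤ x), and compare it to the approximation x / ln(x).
π(10706) = 1304;  x/ln(x) ≈ 1153.84;  relative error ≈ 11.52%.

Directly count primes up to 10706: π(10706) = 1304. The PNT approximation gives 10706/ln(10706) ≈ 10706/9.27856 ≈ 1153.84. Relative error (π(x) − x/ln(x)) / π(x) ≈ 11.52%; the approximation is known to undercount slightly (Li(x) is a better estimate).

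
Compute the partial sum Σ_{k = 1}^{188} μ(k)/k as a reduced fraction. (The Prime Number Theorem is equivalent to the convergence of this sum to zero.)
Σ μ(k)/k = -27041902300620416603296223594221152327628829604011718275600551594065857/5397346292805549782720214077673687806275517530364350655459511599582614290

Values of μ(k) for 1 ≤ k ≤ 188: μ(1) = 1, μ(2) = -1, μ(3) = -1, μ(5) = -1, μ(6) = 1, μ(7) = -1, μ(10) = 1, μ(11) = -1, μ(13) = -1, μ(14) = 1, μ(15) = 1, μ(17) = -1, μ(19) = -1, μ(21) = 1, μ(22) = 1, μ(23) = -1, μ(26) = 1, μ(29) = -1, μ(30) = -1, μ(31) = -1, μ(33) = 1, μ(34) = 1, μ(35) = 1, μ(37) = -1, μ(38) = 1, μ(39) = 1, μ(41) = -1, μ(42) = -1, μ(43) = -1, μ(46) = 1, μ(47) = -1, μ(51) = 1, μ(53) = -1, μ(55) = 1, μ(57) = 1, μ(58) = 1, μ(59) = -1, μ(61) = -1, μ(62) = 1, μ(65) = 1, μ(66) = -1, μ(67) = -1, μ(69) = 1, μ(70) = -1, μ(71) = -1, μ(73) = -1, μ(74) = 1, μ(77) = 1, μ(78) = -1, μ(79) = -1, μ(82) = 1, μ(83) = -1, μ(85) = 1, μ(86) = 1, μ(87) = 1, μ(89) = -1, μ(91) = 1, μ(93) = 1, μ(94) = 1, μ(95) = 1, μ(97) = -1, μ(101) = -1, μ(102) = -1, μ(103) = -1, μ(105) = -1, μ(106) = 1, μ(107) = -1, μ(109) = -1, μ(110) = -1, μ(111) = 1, μ(113) = -1, μ(114) = -1, μ(115) = 1, μ(118) = 1, μ(119) = 1, μ(122) = 1, μ(123) = 1, μ(127) = -1, μ(129) = 1, μ(130) = -1, μ(131) = -1, μ(133) = 1, μ(134) = 1, μ(137) = -1, μ(138) = -1, μ(139) = -1, μ(141) = 1, μ(142) = 1, μ(143) = 1, μ(145) = 1, μ(146) = 1, μ(149) = -1, μ(151) = -1, μ(154) = -1, μ(155) = 1, μ(157) = -1, μ(158) = 1, μ(159) = 1, μ(161) = 1, μ(163) = -1, μ(165) = -1, μ(166) = 1, μ(167) = -1, μ(170) = -1, μ(173) = -1, μ(174) = -1, μ(177) = 1, μ(178) = 1, μ(179) = -1, μ(181) = -1, μ(182) = -1, μ(183) = 1, μ(185) = 1, μ(186) = -1, μ(187) = 1, with μ = 0 on non-squarefree integers. Summing μ(k)/k for k where μ(k) ≠ 0 gives -27041902300620416603296223594221152327628829604011718275600551594065857/5397346292805549782720214077673687806275517530364350655459511599582614290 ≈ -0.0050. (PNT ⟺ this sum → 0 as n → ∞.)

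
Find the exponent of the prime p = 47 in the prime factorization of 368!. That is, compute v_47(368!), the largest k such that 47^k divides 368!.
v_47(368!) = 7

Legendre's formula: v_p(n!) = Σ_{k ≥ 1} ⌊n / p^k⌋. For p = 47, n = 368, the terms are:
  ⌊368/47^1⌋ = ⌊368/47⌋ = 7
(the next term ⌊368/47^2⌋ = 0, terminating the sum). Summing: v_47(368!) = 7 = 7.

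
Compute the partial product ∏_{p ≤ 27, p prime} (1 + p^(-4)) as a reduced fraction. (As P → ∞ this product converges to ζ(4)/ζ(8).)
∏ = 577447917650941187656457324944/535704058713408612067696280625

The primes p ≤ 27 are [2, 3, 5, 7, 11, 13, 17, 19, 23]. For each, (1 + 1/p^4) = (p^4 + 1)/p^4. Multiplying these fractions over p ∈ [2, 3, 5, 7, 11, 13, 17, 19, 23] gives 577447917650941187656457324944/535704058713408612067696280625. (In the limit P → ∞ this tends to ζ(4)/ζ(8).)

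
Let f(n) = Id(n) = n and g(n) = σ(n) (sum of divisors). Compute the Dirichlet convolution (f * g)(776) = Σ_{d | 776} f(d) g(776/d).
(Id * σ)(776) = 9555

Divisors of 776: [1, 2, 4, 8, 97, 194, 388, 776]. For each d | 776:
  d = 1: Id(1) · σ(776/1) = 1 · 1470 = 1470
  d = 2: Id(2) · σ(776/2) = 2 · 686 = 1372
  d = 4: Id(4) · σ(776/4) = 4 · 294 = 1176
  d = 8: Id(8) · σ(776/8) = 8 · 98 = 784
  d = 97: Id(97) · σ(776/97) = 97 · 15 = 1455
  d = 194: Id(194) · σ(776/194) = 194 · 7 = 1358
  d = 388: Id(388) · σ(776/388) = 388 · 3 = 1164
  d = 776: Id(776) · σ(776/776) = 776 · 1 = 776
Summing: (Id * σ)(776) = 1470 + 1372 + 1176 + 784 + 1455 + 1358 + 1164 + 776 = 9555.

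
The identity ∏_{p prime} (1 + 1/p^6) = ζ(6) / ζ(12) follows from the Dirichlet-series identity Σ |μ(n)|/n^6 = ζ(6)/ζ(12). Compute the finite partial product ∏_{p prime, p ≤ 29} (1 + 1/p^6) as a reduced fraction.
∏ = 31344089837749802352541348305925546573376360/30817336289378345714068650938087086407533397

The primes p ≤ 29 are [2, 3, 5, 7, 11, 13, 17, 19, 23, 29]. For each, (1 + 1/p^6) = (p^6 + 1)/p^6. Multiplying these fractions over p ∈ [2, 3, 5, 7, 11, 13, 17, 19, 23, 29] gives 31344089837749802352541348305925546573376360/30817336289378345714068650938087086407533397. (In the limit P → ∞ this tends to ζ(6)/ζ(12).)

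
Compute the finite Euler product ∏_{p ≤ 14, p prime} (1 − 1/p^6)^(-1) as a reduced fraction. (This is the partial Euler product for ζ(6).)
∏ = 14388679339409375/14143390691632128

The primes p ≤ 14 are [2, 3, 5, 7, 11, 13]. For each prime, (1 − 1/p^6)^(-1) = p^6 / (p^6 − 1). The product is (1 − 1/2^6)^(-1), (1 − 1/3^6)^(-1), (1 − 1/5^6)^(-1), (1 − 1/7^6)^(-1), (1 − 1/11^6)^(-1), (1 − 1/13^6)^(-1) = ∏ p^6 / (p^6 − 1) = 14388679339409375/14143390691632128.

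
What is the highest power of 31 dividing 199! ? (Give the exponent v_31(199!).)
v_31(199!) = 6

Legendre's formula: v_p(n!) = Σ_{k ≥ 1} ⌊n / p^k⌋. For p = 31, n = 199, the terms are:
  ⌊199/31^1⌋ = ⌊199/31⌋ = 6
(the next term ⌊199/31^2⌋ = 0, terminating the sum). Summing: v_31(199!) = 6 = 6.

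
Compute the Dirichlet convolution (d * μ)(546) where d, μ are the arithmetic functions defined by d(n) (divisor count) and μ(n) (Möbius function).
(d * μ)(546) = 1

Divisors of 546: [1, 2, 3, 6, 7, 13, 14, 21, 26, 39, 42, 78, 91, 182, 273, 546]. For each d | 546:
  d = 1: d(1) · μ(546/1) = 1 · 1 = 1
  d = 2: d(2) · μ(546/2) = 2 · -1 = -2
  d = 3: d(3) · μ(546/3) = 2 · -1 = -2
  d = 6: d(6) · μ(546/6) = 4 · 1 = 4
  d = 7: d(7) · μ(546/7) = 2 · -1 = -2
  d = 13: d(13) · μ(546/13) = 2 · -1 = -2
  d = 14: d(14) · μ(546/14) = 4 · 1 = 4
  d = 21: d(21) · μ(546/21) = 4 · 1 = 4
  d = 26: d(26) · μ(546/26) = 4 · 1 = 4
  d = 39: d(39) · μ(546/39) = 4 · 1 = 4
  d = 42: d(42) · μ(546/42) = 8 · -1 = -8
  d = 78: d(78) · μ(546/78) = 8 · -1 = -8
  d = 91: d(91) · μ(546/91) = 4 · 1 = 4
  d = 182: d(182) · μ(546/182) = 8 · -1 = -8
  d = 273: d(273) · μ(546/273) = 8 · -1 = -8
  d = 546: d(546) · μ(546/546) = 16 · 1 = 16
Summing: (d * μ)(546) = 1 + -2 + -2 + 4 + -2 + -2 + 4 + 4 + 4 + 4 + -8 + -8 + 4 + -8 + -8 + 16 = 1.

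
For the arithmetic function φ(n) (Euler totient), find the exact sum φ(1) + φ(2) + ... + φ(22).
Σ_{n ≤ 22} φ(n) = 150

Compute φ(n) for each 1 ≤ n ≤ 22: φ(1) = 1, φ(2) = 1, φ(3) = 2, φ(4) = 2, φ(5) = 4, φ(6) = 2, φ(7) = 6, φ(8) = 4, φ(9) = 6, φ(10) = 4, φ(11) = 10, φ(12) = 4, φ(13) = 12, φ(14) = 6, φ(15) = 8, φ(16) = 8, φ(17) = 16, φ(18) = 6, φ(19) = 18, φ(20) = 8, φ(21) = 12, φ(22) = 10. Summing all 22 values: 150. (Average order: Σ_{n ≤ x} φ(n) ~ (3/π²) x². For x = 22, (3/π²)·22² ≈ 147.12.)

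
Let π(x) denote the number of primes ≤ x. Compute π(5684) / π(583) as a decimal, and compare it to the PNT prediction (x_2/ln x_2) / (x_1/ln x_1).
π(5684)/π(583) = 748/106 ≈ 7.0566;  PNT prediction ≈ 7.1815.

π(583) = 106 and π(5684) = 748, so π(5684)/π(583) ≈ 7.0566. The PNT-predicted ratio is (5684/ln(5684)) / (583/ln(583)) ≈ 7.1815. The two agree to within a few percent, as expected.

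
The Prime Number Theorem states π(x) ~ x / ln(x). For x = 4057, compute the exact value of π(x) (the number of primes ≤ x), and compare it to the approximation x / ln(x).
π(4057) = 560;  x/ln(x) ≈ 488.31;  relative error ≈ 12.80%.

Directly count primes up to 4057: π(4057) = 560. The PNT approximation gives 4057/ln(4057) ≈ 4057/8.30820 ≈ 488.31. Relative error (π(x) − x/ln(x)) / π(x) ≈ 12.80%; the approximation is known to undercount slightly (Li(x) is a better estimate).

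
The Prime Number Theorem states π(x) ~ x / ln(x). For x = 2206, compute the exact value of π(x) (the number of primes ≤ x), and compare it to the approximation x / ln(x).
π(2206) = 328;  x/ln(x) ≈ 286.53;  relative error ≈ 12.64%.

Directly count primes up to 2206: π(2206) = 328. The PNT approximation gives 2206/ln(2206) ≈ 2206/7.69894 ≈ 286.53. Relative error (π(x) − x/ln(x)) / π(x) ≈ 12.64%; the approximation is known to undercount slightly (Li(x) is a better estimate).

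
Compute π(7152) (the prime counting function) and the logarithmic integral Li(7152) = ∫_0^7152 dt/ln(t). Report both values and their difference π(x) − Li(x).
π(7152) = 915;  Li(7152) ≈ 931.48;  π(x) − Li(x) ≈ -16.48.

Direct count of primes ≤ 7152 gives π(7152) = 915. Numerical evaluation of the logarithmic integral gives Li(7152) ≈ 931.48. The difference π(x) − Li(x) ≈ -16.48 is typically negative for small/moderate x (Li(x) overestimates), though Littlewood's theorem shows this sign changes infinitely often.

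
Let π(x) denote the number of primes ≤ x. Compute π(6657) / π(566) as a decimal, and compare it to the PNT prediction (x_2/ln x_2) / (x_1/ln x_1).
π(6657)/π(566) = 857/103 ≈ 8.3204;  PNT prediction ≈ 8.4684.

π(566) = 103 and π(6657) = 857, so π(6657)/π(566) ≈ 8.3204. The PNT-predicted ratio is (6657/ln(6657)) / (566/ln(566)) ≈ 8.4684. The two agree to within a few percent, as expected.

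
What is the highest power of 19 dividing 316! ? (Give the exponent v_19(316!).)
v_19(316!) = 16

Legendre's formula: v_p(n!) = Σ_{k ≥ 1} ⌊n / p^k⌋. For p = 19, n = 316, the terms are:
  ⌊316/19^1⌋ = ⌊316/19⌋ = 16
(the next term ⌊316/19^2⌋ = 0, terminating the sum). Summing: v_19(316!) = 16 = 16.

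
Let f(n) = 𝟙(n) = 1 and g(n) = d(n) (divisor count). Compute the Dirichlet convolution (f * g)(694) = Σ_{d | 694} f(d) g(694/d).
(𝟙 * d)(694) = 9

Divisors of 694: [1, 2, 347, 694]. For each d | 694:
  d = 1: 𝟙(1) · d(694/1) = 1 · 4 = 4
  d = 2: 𝟙(2) · d(694/2) = 1 · 2 = 2
  d = 347: 𝟙(347) · d(694/347) = 1 · 2 = 2
  d = 694: 𝟙(694) · d(694/694) = 1 · 1 = 1
Summing: (𝟙 * d)(694) = 4 + 2 + 2 + 1 = 9.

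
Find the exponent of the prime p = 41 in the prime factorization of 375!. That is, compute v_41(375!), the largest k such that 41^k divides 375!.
v_41(375!) = 9

Legendre's formula: v_p(n!) = Σ_{k ≥ 1} ⌊n / p^k⌋. For p = 41, n = 375, the terms are:
  ⌊375/41^1⌋ = ⌊375/41⌋ = 9
(the next term ⌊375/41^2⌋ = 0, terminating the sum). Summing: v_41(375!) = 9 = 9.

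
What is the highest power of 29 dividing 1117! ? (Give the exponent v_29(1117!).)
v_29(1117!) = 39

Legendre's formula: v_p(n!) = Σ_{k ≥ 1} ⌊n / p^k⌋. For p = 29, n = 1117, the terms are:
  ⌊1117/29^1⌋ = ⌊1117/29⌋ = 38
  ⌊1117/29^2⌋ = ⌊1117/841⌋ = 1
(the next term ⌊1117/29^3⌋ = 0, terminating the sum). Summing: v_29(1117!) = 38 + 1 = 39.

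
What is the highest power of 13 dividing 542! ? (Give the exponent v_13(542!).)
v_13(542!) = 44

Legendre's formula: v_p(n!) = Σ_{k ≥ 1} ⌊n / p^k⌋. For p = 13, n = 542, the terms are:
  ⌊542/13^1⌋ = ⌊542/13⌋ = 41
  ⌊542/13^2⌋ = ⌊542/169⌋ = 3
(the next term ⌊542/13^3⌋ = 0, terminating the sum). Summing: v_13(542!) = 41 + 3 = 44.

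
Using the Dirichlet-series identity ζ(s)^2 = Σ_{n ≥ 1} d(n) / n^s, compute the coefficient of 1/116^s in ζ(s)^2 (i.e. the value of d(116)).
d(116) = 6

ζ(s)^2 = (Σ 1/m^s)(Σ 1/k^s). The coefficient of 1/n^s in the product is the number of ordered pairs (m, k) with mk = n, which equals d(n). For n = 116, divisors are [1, 2, 4, 29, 58, 116], so d(116) = 6.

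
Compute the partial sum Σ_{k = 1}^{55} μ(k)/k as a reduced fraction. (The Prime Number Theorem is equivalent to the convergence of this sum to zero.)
Σ μ(k)/k = -17255220085293371/10863052825730014910

Values of μ(k) for 1 ≤ k ≤ 55: μ(1) = 1, μ(2) = -1, μ(3) = -1, μ(5) = -1, μ(6) = 1, μ(7) = -1, μ(10) = 1, μ(11) = -1, μ(13) = -1, μ(14) = 1, μ(15) = 1, μ(17) = -1, μ(19) = -1, μ(21) = 1, μ(22) = 1, μ(23) = -1, μ(26) = 1, μ(29) = -1, μ(30) = -1, μ(31) = -1, μ(33) = 1, μ(34) = 1, μ(35) = 1, μ(37) = -1, μ(38) = 1, μ(39) = 1, μ(41) = -1, μ(42) = -1, μ(43) = -1, μ(46) = 1, μ(47) = -1, μ(51) = 1, μ(53) = -1, μ(55) = 1, with μ = 0 on non-squarefree integers. Summing μ(k)/k for k where μ(k) ≠ 0 gives -17255220085293371/10863052825730014910 ≈ -0.0016. (PNT ⟺ this sum → 0 as n → ∞.)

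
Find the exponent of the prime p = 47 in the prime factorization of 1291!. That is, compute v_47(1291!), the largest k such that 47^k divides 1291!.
v_47(1291!) = 27

Legendre's formula: v_p(n!) = Σ_{k ≥ 1} ⌊n / p^k⌋. For p = 47, n = 1291, the terms are:
  ⌊1291/47^1⌋ = ⌊1291/47⌋ = 27
(the next term ⌊1291/47^2⌋ = 0, terminating the sum). Summing: v_47(1291!) = 27 = 27.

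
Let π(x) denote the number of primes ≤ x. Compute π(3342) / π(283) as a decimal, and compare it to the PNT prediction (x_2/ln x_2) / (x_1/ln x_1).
π(3342)/π(283) = 470/61 ≈ 7.7049;  PNT prediction ≈ 8.2161.

π(283) = 61 and π(3342) = 470, so π(3342)/π(283) ≈ 7.7049. The PNT-predicted ratio is (3342/ln(3342)) / (283/ln(283)) ≈ 8.2161. The two agree to within a few percent, as expected.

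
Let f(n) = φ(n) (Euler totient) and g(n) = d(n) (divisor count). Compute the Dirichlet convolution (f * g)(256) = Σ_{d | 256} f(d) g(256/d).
(φ * d)(256) = 511

Divisors of 256: [1, 2, 4, 8, 16, 32, 64, 128, 256]. For each d | 256:
  d = 1: φ(1) · d(256/1) = 1 · 9 = 9
  d = 2: φ(2) · d(256/2) = 1 · 8 = 8
  d = 4: φ(4) · d(256/4) = 2 · 7 = 14
  d = 8: φ(8) · d(256/8) = 4 · 6 = 24
  d = 16: φ(16) · d(256/16) = 8 · 5 = 40
  d = 32: φ(32) · d(256/32) = 16 · 4 = 64
  d = 64: φ(64) · d(256/64) = 32 · 3 = 96
  d = 128: φ(128) · d(256/128) = 64 · 2 = 128
  d = 256: φ(256) · d(256/256) = 128 · 1 = 128
Summing: (φ * d)(256) = 9 + 8 + 14 + 24 + 40 + 64 + 96 + 128 + 128 = 511.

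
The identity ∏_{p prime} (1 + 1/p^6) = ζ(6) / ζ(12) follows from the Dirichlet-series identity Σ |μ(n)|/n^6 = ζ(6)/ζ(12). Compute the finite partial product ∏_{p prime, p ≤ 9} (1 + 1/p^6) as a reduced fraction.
∏ = 17446405561/17153224200

The primes p ≤ 9 are [2, 3, 5, 7]. For each, (1 + 1/p^6) = (p^6 + 1)/p^6. Multiplying these fractions over p ∈ [2, 3, 5, 7] gives 17446405561/17153224200. (In the limit P → ∞ this tends to ζ(6)/ζ(12).)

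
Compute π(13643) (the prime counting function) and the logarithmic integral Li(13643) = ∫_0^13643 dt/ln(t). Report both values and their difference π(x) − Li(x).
π(13643) = 1612;  Li(13643) ≈ 1634.81;  π(x) − Li(x) ≈ -22.81.

Direct count of primes ≤ 13643 gives π(13643) = 1612. Numerical evaluation of the logarithmic integral gives Li(13643) ≈ 1634.81. The difference π(x) − Li(x) ≈ -22.81 is typically negative for small/moderate x (Li(x) overestimates), though Littlewood's theorem shows this sign changes infinitely often.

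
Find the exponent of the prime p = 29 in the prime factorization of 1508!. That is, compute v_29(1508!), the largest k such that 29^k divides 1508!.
v_29(1508!) = 53

Legendre's formula: v_p(n!) = Σ_{k ≥ 1} ⌊n / p^k⌋. For p = 29, n = 1508, the terms are:
  ⌊1508/29^1⌋ = ⌊1508/29⌋ = 52
  ⌊1508/29^2⌋ = ⌊1508/841⌋ = 1
(the next term ⌊1508/29^3⌋ = 0, terminating the sum). Summing: v_29(1508!) = 52 + 1 = 53.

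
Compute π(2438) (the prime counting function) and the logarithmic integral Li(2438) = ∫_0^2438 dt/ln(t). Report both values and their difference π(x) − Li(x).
π(2438) = 361;  Li(2438) ≈ 371.67;  π(x) − Li(x) ≈ -10.67.

Direct count of primes ≤ 2438 gives π(2438) = 361. Numerical evaluation of the logarithmic integral gives Li(2438) ≈ 371.67. The difference π(x) − Li(x) ≈ -10.67 is typically negative for small/moderate x (Li(x) overestimates), though Littlewood's theorem shows this sign changes infinitely often.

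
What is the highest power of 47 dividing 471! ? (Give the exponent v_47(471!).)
v_47(471!) = 10

Legendre's formula: v_p(n!) = Σ_{k ≥ 1} ⌊n / p^k⌋. For p = 47, n = 471, the terms are:
  ⌊471/47^1⌋ = ⌊471/47⌋ = 10
(the next term ⌊471/47^2⌋ = 0, terminating the sum). Summing: v_47(471!) = 10 = 10.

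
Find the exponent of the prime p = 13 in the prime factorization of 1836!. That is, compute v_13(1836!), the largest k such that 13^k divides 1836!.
v_13(1836!) = 151

Legendre's formula: v_p(n!) = Σ_{k ≥ 1} ⌊n / p^k⌋. For p = 13, n = 1836, the terms are:
  ⌊1836/13^1⌋ = ⌊1836/13⌋ = 141
  ⌊1836/13^2⌋ = ⌊1836/169⌋ = 10
(the next term ⌊1836/13^3⌋ = 0, terminating the sum). Summing: v_13(1836!) = 141 + 10 = 151.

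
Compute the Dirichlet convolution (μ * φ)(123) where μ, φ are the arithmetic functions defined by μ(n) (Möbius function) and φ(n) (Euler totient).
(μ * φ)(123) = 39

Divisors of 123: [1, 3, 41, 123]. For each d | 123:
  d = 1: μ(1) · φ(123/1) = 1 · 80 = 80
  d = 3: μ(3) · φ(123/3) = -1 · 40 = -40
  d = 41: μ(41) · φ(123/41) = -1 · 2 = -2
  d = 123: μ(123) · φ(123/123) = 1 · 1 = 1
Summing: (μ * φ)(123) = 80 + -40 + -2 + 1 = 39.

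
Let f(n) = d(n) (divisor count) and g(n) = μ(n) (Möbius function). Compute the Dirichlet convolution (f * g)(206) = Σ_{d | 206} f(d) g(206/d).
(d * μ)(206) = 1

Divisors of 206: [1, 2, 103, 206]. For each d | 206:
  d = 1: d(1) · μ(206/1) = 1 · 1 = 1
  d = 2: d(2) · μ(206/2) = 2 · -1 = -2
  d = 103: d(103) · μ(206/103) = 2 · -1 = -2
  d = 206: d(206) · μ(206/206) = 4 · 1 = 4
Summing: (d * μ)(206) = 1 + -2 + -2 + 4 = 1.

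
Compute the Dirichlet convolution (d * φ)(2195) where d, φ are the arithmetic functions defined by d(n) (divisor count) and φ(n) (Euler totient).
(d * φ)(2195) = 2640

Divisors of 2195: [1, 5, 439, 2195]. For each d | 2195:
  d = 1: d(1) · φ(2195/1) = 1 · 1752 = 1752
  d = 5: d(5) · φ(2195/5) = 2 · 438 = 876
  d = 439: d(439) · φ(2195/439) = 2 · 4 = 8
  d = 2195: d(2195) · φ(2195/2195) = 4 · 1 = 4
Summing: (d * φ)(2195) = 1752 + 876 + 8 + 4 = 2640.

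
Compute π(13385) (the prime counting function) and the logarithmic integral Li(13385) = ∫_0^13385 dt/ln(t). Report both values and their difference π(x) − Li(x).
π(13385) = 1587;  Li(13385) ≈ 1607.69;  π(x) − Li(x) ≈ -20.69.

Direct count of primes ≤ 13385 gives π(13385) = 1587. Numerical evaluation of the logarithmic integral gives Li(13385) ≈ 1607.69. The difference π(x) − Li(x) ≈ -20.69 is typically negative for small/moderate x (Li(x) overestimates), though Littlewood's theorem shows this sign changes infinitely often.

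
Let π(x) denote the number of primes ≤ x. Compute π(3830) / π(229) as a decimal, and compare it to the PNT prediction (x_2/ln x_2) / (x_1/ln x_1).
π(3830)/π(229) = 531/50 ≈ 10.6200;  PNT prediction ≈ 11.0147.

π(229) = 50 and π(3830) = 531, so π(3830)/π(229) ≈ 10.6200. The PNT-predicted ratio is (3830/ln(3830)) / (229/ln(229)) ≈ 11.0147. The two agree to within a few percent, as expected.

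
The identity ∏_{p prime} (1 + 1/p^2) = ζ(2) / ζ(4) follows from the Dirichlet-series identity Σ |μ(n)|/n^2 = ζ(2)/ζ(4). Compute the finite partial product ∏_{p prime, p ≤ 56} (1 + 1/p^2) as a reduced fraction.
∏ = 5396954168104720000000000/3563579332076505044832837

The primes p ≤ 56 are [2, 3, 5, 7, 11, 13, 17, 19, 23, 29, 31, 37, 41, 43, 47, 53]. For each, (1 + 1/p^2) = (p^2 + 1)/p^2. Multiplying these fractions over p ∈ [2, 3, 5, 7, 11, 13, 17, 19, 23, 29, 31, 37, 41, 43, 47, 53] gives 5396954168104720000000000/3563579332076505044832837. (In the limit P → ∞ this tends to ζ(2)/ζ(4).)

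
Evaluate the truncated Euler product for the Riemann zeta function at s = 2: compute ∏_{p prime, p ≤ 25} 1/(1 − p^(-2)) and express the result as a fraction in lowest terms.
∏ = 718188003533/440301256704

The primes p ≤ 25 are [2, 3, 5, 7, 11, 13, 17, 19, 23]. For each prime, (1 − 1/p^2)^(-1) = p^2 / (p^2 − 1). The product is (1 − 1/2^2)^(-1), (1 − 1/3^2)^(-1), (1 − 1/5^2)^(-1), (1 − 1/7^2)^(-1), (1 − 1/11^2)^(-1), (1 − 1/13^2)^(-1), (1 − 1/17^2)^(-1), (1 − 1/19^2)^(-1), (1 − 1/23^2)^(-1) = ∏ p^2 / (p^2 − 1) = 718188003533/440301256704.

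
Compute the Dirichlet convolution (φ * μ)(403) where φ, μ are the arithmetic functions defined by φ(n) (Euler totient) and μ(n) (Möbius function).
(φ * μ)(403) = 319

Divisors of 403: [1, 13, 31, 403]. For each d | 403:
  d = 1: φ(1) · μ(403/1) = 1 · 1 = 1
  d = 13: φ(13) · μ(403/13) = 12 · -1 = -12
  d = 31: φ(31) · μ(403/31) = 30 · -1 = -30
  d = 403: φ(403) · μ(403/403) = 360 · 1 = 360
Summing: (φ * μ)(403) = 1 + -12 + -30 + 360 = 319.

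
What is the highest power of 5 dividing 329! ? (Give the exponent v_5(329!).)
v_5(329!) = 80

Legendre's formula: v_p(n!) = Σ_{k ≥ 1} ⌊n / p^k⌋. For p = 5, n = 329, the terms are:
  ⌊329/5^1⌋ = ⌊329/5⌋ = 65
  ⌊329/5^2⌋ = ⌊329/25⌋ = 13
  ⌊329/5^3⌋ = ⌊329/125⌋ = 2
(the next term ⌊329/5^4⌋ = 0, terminating the sum). Summing: v_5(329!) = 65 + 13 + 2 = 80.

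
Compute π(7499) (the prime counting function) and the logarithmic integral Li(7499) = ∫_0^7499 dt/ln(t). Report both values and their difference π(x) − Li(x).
π(7499) = 950;  Li(7499) ≈ 970.47;  π(x) − Li(x) ≈ -20.47.

Direct count of primes ≤ 7499 gives π(7499) = 950. Numerical evaluation of the logarithmic integral gives Li(7499) ≈ 970.47. The difference π(x) − Li(x) ≈ -20.47 is typically negative for small/moderate x (Li(x) overestimates), though Littlewood's theorem shows this sign changes infinitely often.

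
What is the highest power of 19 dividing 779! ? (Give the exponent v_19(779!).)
v_19(779!) = 43

Legendre's formula: v_p(n!) = Σ_{k ≥ 1} ⌊n / p^k⌋. For p = 19, n = 779, the terms are:
  ⌊779/19^1⌋ = ⌊779/19⌋ = 41
  ⌊779/19^2⌋ = ⌊779/361⌋ = 2
(the next term ⌊779/19^3⌋ = 0, terminating the sum). Summing: v_19(779!) = 41 + 2 = 43.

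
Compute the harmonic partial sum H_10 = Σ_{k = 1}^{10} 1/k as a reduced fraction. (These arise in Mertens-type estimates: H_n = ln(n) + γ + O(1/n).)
H_10 = 7381/2520

Direct summation: H_10 = 1 + 1/2 + ... + 1/10. The least common denominator is lcm(1, ..., 10) = 2520; over this denominator the numerator is 2520 + 1260 + 840 + 630 + 504 + 420 + 360 + 315 + 280 + 252 = 7381, so H_10 = 7381/2520 (already in lowest terms) ≈ 2.92897. (The PNT-adjacent estimate ln(10) + γ ≈ 2.87980 matches within O(1/n).)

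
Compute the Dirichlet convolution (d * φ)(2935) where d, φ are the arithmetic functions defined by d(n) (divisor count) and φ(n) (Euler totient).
(d * φ)(2935) = 3528

Divisors of 2935: [1, 5, 587, 2935]. For each d | 2935:
  d = 1: d(1) · φ(2935/1) = 1 · 2344 = 2344
  d = 5: d(5) · φ(2935/5) = 2 · 586 = 1172
  d = 587: d(587) · φ(2935/587) = 2 · 4 = 8
  d = 2935: d(2935) · φ(2935/2935) = 4 · 1 = 4
Summing: (d * φ)(2935) = 2344 + 1172 + 8 + 4 = 3528.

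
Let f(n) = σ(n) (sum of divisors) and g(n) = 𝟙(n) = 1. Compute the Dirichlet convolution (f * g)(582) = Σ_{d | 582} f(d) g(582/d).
(σ * 𝟙)(582) = 1980

Divisors of 582: [1, 2, 3, 6, 97, 194, 291, 582]. For each d | 582:
  d = 1: σ(1) · 𝟙(582/1) = 1 · 1 = 1
  d = 2: σ(2) · 𝟙(582/2) = 3 · 1 = 3
  d = 3: σ(3) · 𝟙(582/3) = 4 · 1 = 4
  d = 6: σ(6) · 𝟙(582/6) = 12 · 1 = 12
  d = 97: σ(97) · 𝟙(582/97) = 98 · 1 = 98
  d = 194: σ(194) · 𝟙(582/194) = 294 · 1 = 294
  d = 291: σ(291) · 𝟙(582/291) = 392 · 1 = 392
  d = 582: σ(582) · 𝟙(582/582) = 1176 · 1 = 1176
Summing: (σ * 𝟙)(582) = 1 + 3 + 4 + 12 + 98 + 294 + 392 + 1176 = 1980.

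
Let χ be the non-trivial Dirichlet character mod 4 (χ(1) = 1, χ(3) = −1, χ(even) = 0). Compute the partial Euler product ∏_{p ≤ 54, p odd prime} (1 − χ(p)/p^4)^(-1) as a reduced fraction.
∏ = 257364431333305770108011762895409938991497014556861335561/260241495905762991772533773778373936417391479107040051200

The odd primes p ≤ 54 are [3, 5, 7, 11, 13, 17, 19, 23, 29, 31, 37, 41, 43, 47, 53]. For each, χ(p) = 1 if p ≡ 1 mod 4, χ(p) = −1 if p ≡ 3 mod 4. Taking (1 − χ(p)/p^4)^(-1) = p^4/(p^4 − χ(p)): (1 − (-1)/3^4)^(-1) · (1 − (1)/5^4)^(-1) · (1 − (-1)/7^4)^(-1) · (1 − (-1)/11^4)^(-1) · (1 − (1)/13^4)^(-1) · (1 − (1)/17^4)^(-1) · (1 − (-1)/19^4)^(-1) · (1 − (-1)/23^4)^(-1) · (1 − (1)/29^4)^(-1) · (1 − (-1)/31^4)^(-1) · (1 − (1)/37^4)^(-1) · (1 − (1)/41^4)^(-1) · (1 − (-1)/43^4)^(-1) · (1 − (-1)/47^4)^(-1) · (1 − (1)/53^4)^(-1) = 257364431333305770108011762895409938991497014556861335561/260241495905762991772533773778373936417391479107040051200.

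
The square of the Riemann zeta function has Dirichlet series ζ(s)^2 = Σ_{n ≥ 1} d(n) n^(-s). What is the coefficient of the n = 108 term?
d(108) = 12

ζ(s)^2 = (Σ 1/m^s)(Σ 1/k^s). The coefficient of 1/n^s in the product is the number of ordered pairs (m, k) with mk = n, which equals d(n). For n = 108, divisors are [1, 2, 3, 4, 6, 9, 12, 18, 27, 36, 54, 108], so d(108) = 12.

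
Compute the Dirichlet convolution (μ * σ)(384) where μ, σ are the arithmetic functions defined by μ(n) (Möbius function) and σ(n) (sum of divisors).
(μ * σ)(384) = 384

Divisors of 384: [1, 2, 3, 4, 6, 8, 12, 16, 24, 32, 48, 64, 96, 128, 192, 384]. For each d | 384:
  d = 1: μ(1) · σ(384/1) = 1 · 1020 = 1020
  d = 2: μ(2) · σ(384/2) = -1 · 508 = -508
  d = 3: μ(3) · σ(384/3) = -1 · 255 = -255
  d = 4: μ(4) · σ(384/4) = 0 · 252 = 0
  d = 6: μ(6) · σ(384/6) = 1 · 127 = 127
  d = 8: μ(8) · σ(384/8) = 0 · 124 = 0
  d = 12: μ(12) · σ(384/12) = 0 · 63 = 0
  d = 16: μ(16) · σ(384/16) = 0 · 60 = 0
  d = 24: μ(24) · σ(384/24) = 0 · 31 = 0
  d = 32: μ(32) · σ(384/32) = 0 · 28 = 0
  d = 48: μ(48) · σ(384/48) = 0 · 15 = 0
  d = 64: μ(64) · σ(384/64) = 0 · 12 = 0
  d = 96: μ(96) · σ(384/96) = 0 · 7 = 0
  d = 128: μ(128) · σ(384/128) = 0 · 4 = 0
  d = 192: μ(192) · σ(384/192) = 0 · 3 = 0
  d = 384: μ(384) · σ(384/384) = 0 · 1 = 0
Summing: (μ * σ)(384) = 1020 + -508 + -255 + 0 + 127 + 0 + 0 + 0 + 0 + 0 + 0 + 0 + 0 + 0 + 0 + 0 = 384.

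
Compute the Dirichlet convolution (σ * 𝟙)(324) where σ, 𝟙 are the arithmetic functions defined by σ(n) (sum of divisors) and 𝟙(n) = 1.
(σ * 𝟙)(324) = 1969

Divisors of 324: [1, 2, 3, 4, 6, 9, 12, 18, 27, 36, 54, 81, 108, 162, 324]. For each d | 324:
  d = 1: σ(1) · 𝟙(324/1) = 1 · 1 = 1
  d = 2: σ(2) · 𝟙(324/2) = 3 · 1 = 3
  d = 3: σ(3) · 𝟙(324/3) = 4 · 1 = 4
  d = 4: σ(4) · 𝟙(324/4) = 7 · 1 = 7
  d = 6: σ(6) · 𝟙(324/6) = 12 · 1 = 12
  d = 9: σ(9) · 𝟙(324/9) = 13 · 1 = 13
  d = 12: σ(12) · 𝟙(324/12) = 28 · 1 = 28
  d = 18: σ(18) · 𝟙(324/18) = 39 · 1 = 39
  d = 27: σ(27) · 𝟙(324/27) = 40 · 1 = 40
  d = 36: σ(36) · 𝟙(324/36) = 91 · 1 = 91
  d = 54: σ(54) · 𝟙(324/54) = 120 · 1 = 120
  d = 81: σ(81) · 𝟙(324/81) = 121 · 1 = 121
  d = 108: σ(108) · 𝟙(324/108) = 280 · 1 = 280
  d = 162: σ(162) · 𝟙(324/162) = 363 · 1 = 363
  d = 324: σ(324) · 𝟙(324/324) = 847 · 1 = 847
Summing: (σ * 𝟙)(324) = 1 + 3 + 4 + 7 + 12 + 13 + 28 + 39 + 40 + 91 + 120 + 121 + 280 + 363 + 847 = 1969.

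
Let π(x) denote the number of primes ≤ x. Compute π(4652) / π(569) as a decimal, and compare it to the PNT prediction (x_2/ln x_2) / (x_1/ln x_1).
π(4652)/π(569) = 629/104 ≈ 6.0481;  PNT prediction ≈ 6.1416.

π(569) = 104 and π(4652) = 629, so π(4652)/π(569) ≈ 6.0481. The PNT-predicted ratio is (4652/ln(4652)) / (569/ln(569)) ≈ 6.1416. The two agree to within a few percent, as expected.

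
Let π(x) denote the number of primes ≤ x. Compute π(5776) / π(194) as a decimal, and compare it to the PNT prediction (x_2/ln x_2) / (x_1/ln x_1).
π(5776)/π(194) = 757/44 ≈ 17.2045;  PNT prediction ≈ 18.1079.

π(194) = 44 and π(5776) = 757, so π(5776)/π(194) ≈ 17.2045. The PNT-predicted ratio is (5776/ln(5776)) / (194/ln(194)) ≈ 18.1079. The two agree to within a few percent, as expected.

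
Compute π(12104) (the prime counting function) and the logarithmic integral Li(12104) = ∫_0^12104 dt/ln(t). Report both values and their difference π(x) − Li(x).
π(12104) = 1448;  Li(12104) ≈ 1472.17;  π(x) − Li(x) ≈ -24.17.

Direct count of primes ≤ 12104 gives π(12104) = 1448. Numerical evaluation of the logarithmic integral gives Li(12104) ≈ 1472.17. The difference π(x) − Li(x) ≈ -24.17 is typically negative for small/moderate x (Li(x) overestimates), though Littlewood's theorem shows this sign changes infinitely often.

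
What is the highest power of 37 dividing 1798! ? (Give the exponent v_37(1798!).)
v_37(1798!) = 49

Legendre's formula: v_p(n!) = Σ_{k ≥ 1} ⌊n / p^k⌋. For p = 37, n = 1798, the terms are:
  ⌊1798/37^1⌋ = ⌊1798/37⌋ = 48
  ⌊1798/37^2⌋ = ⌊1798/1369⌋ = 1
(the next term ⌊1798/37^3⌋ = 0, terminating the sum). Summing: v_37(1798!) = 48 + 1 = 49.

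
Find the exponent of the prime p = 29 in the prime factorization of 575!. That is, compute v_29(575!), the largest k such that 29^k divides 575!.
v_29(575!) = 19

Legendre's formula: v_p(n!) = Σ_{k ≥ 1} ⌊n / p^k⌋. For p = 29, n = 575, the terms are:
  ⌊575/29^1⌋ = ⌊575/29⌋ = 19
(the next term ⌊575/29^2⌋ = 0, terminating the sum). Summing: v_29(575!) = 19 = 19.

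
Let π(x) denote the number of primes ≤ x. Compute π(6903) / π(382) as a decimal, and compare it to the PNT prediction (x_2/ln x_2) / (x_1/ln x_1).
π(6903)/π(382) = 887/75 ≈ 11.8267;  PNT prediction ≈ 12.1540.

π(382) = 75 and π(6903) = 887, so π(6903)/π(382) ≈ 11.8267. The PNT-predicted ratio is (6903/ln(6903)) / (382/ln(382)) ≈ 12.1540. The two agree to within a few percent, as expected.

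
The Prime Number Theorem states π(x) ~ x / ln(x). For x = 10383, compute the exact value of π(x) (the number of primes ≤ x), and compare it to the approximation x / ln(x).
π(10383) = 1272;  x/ln(x) ≈ 1122.74;  relative error ≈ 11.73%.

Directly count primes up to 10383: π(10383) = 1272. The PNT approximation gives 10383/ln(10383) ≈ 10383/9.24793 ≈ 1122.74. Relative error (π(x) − x/ln(x)) / π(x) ≈ 11.73%; the approximation is known to undercount slightly (Li(x) is a better estimate).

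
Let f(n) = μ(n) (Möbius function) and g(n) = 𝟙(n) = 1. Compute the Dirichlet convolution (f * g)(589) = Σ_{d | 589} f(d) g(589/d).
(μ * 𝟙)(589) = 0

Divisors of 589: [1, 19, 31, 589]. For each d | 589:
  d = 1: μ(1) · 𝟙(589/1) = 1 · 1 = 1
  d = 19: μ(19) · 𝟙(589/19) = -1 · 1 = -1
  d = 31: μ(31) · 𝟙(589/31) = -1 · 1 = -1
  d = 589: μ(589) · 𝟙(589/589) = 1 · 1 = 1
Summing: (μ * 𝟙)(589) = 1 + -1 + -1 + 1 = 0.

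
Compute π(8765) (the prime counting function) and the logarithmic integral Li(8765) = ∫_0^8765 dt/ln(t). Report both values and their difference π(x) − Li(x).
π(8765) = 1093;  Li(8765) ≈ 1111.10;  π(x) − Li(x) ≈ -18.10.

Direct count of primes ≤ 8765 gives π(8765) = 1093. Numerical evaluation of the logarithmic integral gives Li(8765) ≈ 1111.10. The difference π(x) − Li(x) ≈ -18.10 is typically negative for small/moderate x (Li(x) overestimates), though Littlewood's theorem shows this sign changes infinitely often.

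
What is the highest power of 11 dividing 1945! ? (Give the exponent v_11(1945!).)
v_11(1945!) = 193

Legendre's formula: v_p(n!) = Σ_{k ≥ 1} ⌊n / p^k⌋. For p = 11, n = 1945, the terms are:
  ⌊1945/11^1⌋ = ⌊1945/11⌋ = 176
  ⌊1945/11^2⌋ = ⌊1945/121⌋ = 16
  ⌊1945/11^3⌋ = ⌊1945/1331⌋ = 1
(the next term ⌊1945/11^4⌋ = 0, terminating the sum). Summing: v_11(1945!) = 176 + 16 + 1 = 193.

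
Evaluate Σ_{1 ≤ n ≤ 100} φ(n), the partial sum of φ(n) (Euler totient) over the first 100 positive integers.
Σ_{n ≤ 100} φ(n) = 3044

Compute φ(n) for each 1 ≤ n ≤ 100: φ(1) = 1, φ(2) = 1, φ(3) = 2, φ(4) = 2, φ(5) = 4, φ(6) = 2, φ(7) = 6, φ(8) = 4, φ(9) = 6, φ(10) = 4, φ(11) = 10, φ(12) = 4, φ(13) = 12, φ(14) = 6, φ(15) = 8, φ(16) = 8, φ(17) = 16, φ(18) = 6, φ(19) = 18, φ(20) = 8, φ(21) = 12, φ(22) = 10, φ(23) = 22, φ(24) = 8, φ(25) = 20, φ(26) = 12, φ(27) = 18, φ(28) = 12, φ(29) = 28, φ(30) = 8, φ(31) = 30, φ(32) = 16, φ(33) = 20, φ(34) = 16, φ(35) = 24, φ(36) = 12, φ(37) = 36, φ(38) = 18, φ(39) = 24, φ(40) = 16, φ(41) = 40, φ(42) = 12, φ(43) = 42, φ(44) = 20, φ(45) = 24, φ(46) = 22, φ(47) = 46, φ(48) = 16, φ(49) = 42, φ(50) = 20, φ(51) = 32, φ(52) = 24, φ(53) = 52, φ(54) = 18, φ(55) = 40, φ(56) = 24, φ(57) = 36, φ(58) = 28, φ(59) = 58, φ(60) = 16, φ(61) = 60, φ(62) = 30, φ(63) = 36, φ(64) = 32, φ(65) = 48, φ(66) = 20, φ(67) = 66, φ(68) = 32, φ(69) = 44, φ(70) = 24, φ(71) = 70, φ(72) = 24, φ(73) = 72, φ(74) = 36, φ(75) = 40, φ(76) = 36, φ(77) = 60, φ(78) = 24, φ(79) = 78, φ(80) = 32, φ(81) = 54, φ(82) = 40, φ(83) = 82, φ(84) = 24, φ(85) = 64, φ(86) = 42, φ(87) = 56, φ(88) = 40, φ(89) = 88, φ(90) = 24, φ(91) = 72, φ(92) = 44, φ(93) = 60, φ(94) = 46, φ(95) = 72, φ(96) = 32, φ(97) = 96, φ(98) = 42, φ(99) = 60, φ(100) = 40. Summing all 100 values: 3044. (Average order: Σ_{n ≤ x} φ(n) ~ (3/π²) x². For x = 100, (3/π²)·100² ≈ 3039.64.)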